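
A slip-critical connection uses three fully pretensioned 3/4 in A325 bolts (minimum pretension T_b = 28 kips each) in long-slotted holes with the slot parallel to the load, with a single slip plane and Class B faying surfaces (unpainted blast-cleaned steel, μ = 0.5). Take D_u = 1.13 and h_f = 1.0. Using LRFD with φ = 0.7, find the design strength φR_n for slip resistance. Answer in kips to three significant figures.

33.2 kips

R_n = μ · D_u · h_f · T_b · n_s · n_b = 0.5 × 1.13 × 1.0 × 28 × 1 × 3 = 47.46 kips.
Design strength φR_n = 0.7 × 47.46 = 33.2 kips.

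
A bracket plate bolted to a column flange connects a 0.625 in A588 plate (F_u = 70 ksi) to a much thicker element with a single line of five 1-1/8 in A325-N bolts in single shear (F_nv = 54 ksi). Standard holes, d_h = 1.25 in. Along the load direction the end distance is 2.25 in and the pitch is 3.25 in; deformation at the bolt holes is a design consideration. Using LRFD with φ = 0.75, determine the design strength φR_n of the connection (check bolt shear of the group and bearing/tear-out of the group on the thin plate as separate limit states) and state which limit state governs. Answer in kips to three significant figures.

201 kips (bolt shear governs)

Bolt shear: A_b = π·1.125²/4 = 0.994 in²; R_n = 54 × 0.994 × 5 × 1 = 268.4 kips → 0.75 × 268.4 = 201 kips.
Bearing (1.2 l_c t F_u ≤ 2.4 d t F_u): upper limit = 2.4·1.125·0.625·70 = 118.1 kips.
  Edge l_c = 2.25 − 1.25/2 = 1.625 → r_n = 85.31 kips; interior l_c = 3.25 − 1.25 = 2 → r_n = 105 kips.
  R_n,bearing = 1·85.31 + 4·105 = 505.3 kips → 0.75 × 505.3 = 379 kips.
Bolt shear governs: 201 kips.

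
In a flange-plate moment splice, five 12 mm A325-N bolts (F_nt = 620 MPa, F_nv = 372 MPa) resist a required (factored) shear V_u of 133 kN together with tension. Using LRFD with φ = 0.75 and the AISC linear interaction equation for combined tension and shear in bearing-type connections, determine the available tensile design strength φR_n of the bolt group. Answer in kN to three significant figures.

120 kN

A_b = π·12²/4 = 113.1 mm²; f_rv = 133 × 1000 / (5 × 113.1) = 235.2 MPa.
F'_nt = 1.3 F_nt − (F_nt / φF_nv) f_rv = 1.3·620 − (620/(0.75·372))·235.2 = 283.3 MPa, capped at F_nt → F'_nt = 283.3 MPa.
R_n = F'_nt · A_b · n = 283.3 × 113.1 × 5 / 1000 = 160.2 kN.
Design strength φR_n = 0.75 × 160.2 = 120 kN.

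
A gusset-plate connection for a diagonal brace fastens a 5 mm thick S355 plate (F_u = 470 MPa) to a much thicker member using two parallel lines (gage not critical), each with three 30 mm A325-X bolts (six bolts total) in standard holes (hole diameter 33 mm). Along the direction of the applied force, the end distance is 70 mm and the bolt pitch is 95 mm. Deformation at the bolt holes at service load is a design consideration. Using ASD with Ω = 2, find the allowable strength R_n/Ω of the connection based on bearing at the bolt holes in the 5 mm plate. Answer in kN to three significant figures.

Per bolt r_n = 1.2 l_c t F_u ≤ 2.4 d t F_u; upper limit = 2.4 × 30 × 5 × 470 / 1000 = 169.2 kN.
Edge bolt: l_c = 70 − 33/2 = 53.5 mm → 1.2 × 53.5 × 5 × 470 / 1000 = 150.9 → r_n = 150.9 kN.
Interior bolts: l_c = 95 − 33 = 62 mm → 1.2 × 62 × 5 × 470 / 1000 = 174.8 → r_n = 169.2 kN.
R_n = 2 × 150.9 + 4 × 169.2 = 978.5 kN.
Allowable strength R_n/Ω = 978.5 / 2 = 489 kN.

489 kN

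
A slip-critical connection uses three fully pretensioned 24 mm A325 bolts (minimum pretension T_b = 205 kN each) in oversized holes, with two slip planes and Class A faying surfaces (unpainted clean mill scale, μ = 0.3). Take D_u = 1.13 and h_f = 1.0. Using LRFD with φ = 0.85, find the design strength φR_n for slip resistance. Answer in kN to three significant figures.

R_n = μ · D_u · h_f · T_b · n_s · n_b = 0.3 × 1.13 × 1.0 × 205 × 2 × 3 = 417 kN.
Design strength φR_n = 0.85 × 417 = 354 kN.

354 kN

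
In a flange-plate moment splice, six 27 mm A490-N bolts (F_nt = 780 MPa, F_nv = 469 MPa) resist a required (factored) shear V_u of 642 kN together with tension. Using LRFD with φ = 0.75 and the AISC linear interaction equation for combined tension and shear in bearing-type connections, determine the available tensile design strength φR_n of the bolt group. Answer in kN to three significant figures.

A_b = π·27²/4 = 572.6 mm²; f_rv = 642 × 1000 / (6 × 572.6) = 186.9 MPa.
F'_nt = 1.3 F_nt − (F_nt / φF_nv) f_rv = 1.3·780 − (780/(0.75·469))·186.9 = 599.6 MPa, capped at F_nt → F'_nt = 599.6 MPa.
R_n = F'_nt · A_b · n = 599.6 × 572.6 × 6 / 1000 = 2060 kN.
Design strength φR_n = 0.75 × 2060 = 1540 kN.

1540 kN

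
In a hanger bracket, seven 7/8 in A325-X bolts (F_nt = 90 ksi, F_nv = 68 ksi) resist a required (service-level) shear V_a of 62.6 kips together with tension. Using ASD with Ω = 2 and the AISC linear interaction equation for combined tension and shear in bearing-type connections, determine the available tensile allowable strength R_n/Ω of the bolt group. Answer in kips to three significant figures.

A_b = π·0.875²/4 = 0.6013 in²; f_rv = 62.6 / (7 × 0.6013) = 14.87 ksi.
F'_nt = 1.3 F_nt − (Ω F_nt / F_nv) f_rv = 1.3·90 − (2·90/68)·14.87 = 77.63 ksi, capped at F_nt → F'_nt = 77.63 ksi.
R_n = F'_nt · A_b · n = 77.63 × 0.6013 × 7 = 326.8 kips.
Allowable strength R_n/Ω = 326.8 / 2 = 163 kips.

163 kips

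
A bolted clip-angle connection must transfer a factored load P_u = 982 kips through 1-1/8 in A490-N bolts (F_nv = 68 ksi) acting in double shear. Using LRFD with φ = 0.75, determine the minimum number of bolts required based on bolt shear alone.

A_b = π·1.125²/4 = 0.994 in².
Per-bolt design strength φR_n = 0.75 × 68 × 0.994 × 2 = 101.4 kips.
n ≥ 982 / 101.4 = 9.685 → use 10 bolts.

10 bolts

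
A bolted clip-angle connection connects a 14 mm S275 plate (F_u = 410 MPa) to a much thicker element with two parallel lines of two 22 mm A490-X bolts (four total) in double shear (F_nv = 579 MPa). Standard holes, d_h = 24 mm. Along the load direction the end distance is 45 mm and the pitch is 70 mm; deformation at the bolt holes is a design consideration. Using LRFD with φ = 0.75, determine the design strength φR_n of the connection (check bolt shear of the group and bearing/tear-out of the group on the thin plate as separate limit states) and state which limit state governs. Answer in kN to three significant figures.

Bolt shear: A_b = π·22²/4 = 380.1 mm²; R_n = 579 × 380.1 × 4 × 2 / 1000 = 1761 kN → 0.75 × 1761 = 1320 kN.
Bearing (1.2 l_c t F_u ≤ 2.4 d t F_u): upper limit = 2.4·22·14·410 / 1000 = 303.1 kN.
  Edge l_c = 45 − 24/2 = 33 → r_n = 227.3 kN; interior l_c = 70 − 24 = 46 → r_n = 303.1 kN.
  R_n,bearing = 2·227.3 + 2·303.1 = 1061 kN → 0.75 × 1061 = 796 kN.
Bearing governs: 796 kN.

796 kN (bearing governs)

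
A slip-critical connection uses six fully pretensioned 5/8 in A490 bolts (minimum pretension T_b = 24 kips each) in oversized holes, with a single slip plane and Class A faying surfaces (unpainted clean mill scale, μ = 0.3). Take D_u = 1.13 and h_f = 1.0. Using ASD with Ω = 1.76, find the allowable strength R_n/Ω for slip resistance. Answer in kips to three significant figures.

27.7 kips

R_n = μ · D_u · h_f · T_b · n_s · n_b = 0.3 × 1.13 × 1.0 × 24 × 1 × 6 = 48.82 kips.
Allowable strength R_n/Ω = 48.82 / 1.76 = 27.7 kips.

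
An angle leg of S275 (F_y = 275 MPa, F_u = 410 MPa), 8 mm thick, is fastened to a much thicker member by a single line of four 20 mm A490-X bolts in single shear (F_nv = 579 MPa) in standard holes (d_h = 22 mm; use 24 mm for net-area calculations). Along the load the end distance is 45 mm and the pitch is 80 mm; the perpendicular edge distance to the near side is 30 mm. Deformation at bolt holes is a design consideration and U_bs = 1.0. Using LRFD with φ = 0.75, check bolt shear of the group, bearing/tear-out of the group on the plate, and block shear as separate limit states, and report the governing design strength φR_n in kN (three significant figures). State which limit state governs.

326 kN (block shear governs)

Bolt shear: A_b = π·20²/4 = 314.2 mm²; R_n = 579 × 314.2 × 4 × 1 / 1000 = 727.6 kN → 0.75 × 727.6 = 546 kN.
Bearing: edge l_c = 34, r_n = 133.8 kN; interior l_c = 58, r_n = 157.4 kN; R_n = 133.8 + 3·157.4 = 606.1 kN → 455 kN.
Block shear: A_gv = 2280, A_nv = 1608, A_nt = 144 mm²; R_n = min(0.6F_uA_nv, 0.6F_yA_gv) + U_bs·F_u·A_nt = 435.2 kN → 326 kN.
Block shear governs: 326 kN.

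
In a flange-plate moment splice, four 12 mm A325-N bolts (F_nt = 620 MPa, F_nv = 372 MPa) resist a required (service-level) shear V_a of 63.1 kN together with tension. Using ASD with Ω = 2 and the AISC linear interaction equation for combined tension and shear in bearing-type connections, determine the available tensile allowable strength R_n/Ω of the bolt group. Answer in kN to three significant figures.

A_b = π·12²/4 = 113.1 mm²; f_rv = 63.1 × 1000 / (4 × 113.1) = 139.5 MPa.
F'_nt = 1.3 F_nt − (Ω F_nt / F_nv) f_rv = 1.3·620 − (2·620/372)·139.5 = 341.1 MPa, capped at F_nt → F'_nt = 341.1 MPa.
R_n = F'_nt · A_b · n = 341.1 × 113.1 × 4 / 1000 = 154.3 kN.
Allowable strength R_n/Ω = 154.3 / 2 = 77.1 kN.

77.1 kN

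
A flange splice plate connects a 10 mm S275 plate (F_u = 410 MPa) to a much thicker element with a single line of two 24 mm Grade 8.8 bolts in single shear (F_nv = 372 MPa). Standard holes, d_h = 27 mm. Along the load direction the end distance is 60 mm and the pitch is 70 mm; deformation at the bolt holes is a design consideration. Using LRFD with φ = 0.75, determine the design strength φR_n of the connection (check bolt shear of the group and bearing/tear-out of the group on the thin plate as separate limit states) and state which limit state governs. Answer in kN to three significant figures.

252 kN (bolt shear governs)

Bolt shear: A_b = π·24²/4 = 452.4 mm²; R_n = 372 × 452.4 × 2 × 1 / 1000 = 336.6 kN → 0.75 × 336.6 = 252 kN.
Bearing (1.2 l_c t F_u ≤ 2.4 d t F_u): upper limit = 2.4·24·10·410 / 1000 = 236.2 kN.
  Edge l_c = 60 − 27/2 = 46.5 → r_n = 228.8 kN; interior l_c = 70 − 27 = 43 → r_n = 211.6 kN.
  R_n,bearing = 1·228.8 + 1·211.6 = 440.3 kN → 0.75 × 440.3 = 330 kN.
Bolt shear governs: 252 kN.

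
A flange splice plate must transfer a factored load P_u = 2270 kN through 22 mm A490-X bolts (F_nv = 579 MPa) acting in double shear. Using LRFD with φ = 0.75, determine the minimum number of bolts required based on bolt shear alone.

7 bolts

A_b = π·22²/4 = 380.1 mm².
Per-bolt design strength φR_n = 0.75 × 579 × 380.1 × 2 / 1000 = 330.1 kN.
n ≥ 2270 / 330.1 = 6.876 → use 7 bolts.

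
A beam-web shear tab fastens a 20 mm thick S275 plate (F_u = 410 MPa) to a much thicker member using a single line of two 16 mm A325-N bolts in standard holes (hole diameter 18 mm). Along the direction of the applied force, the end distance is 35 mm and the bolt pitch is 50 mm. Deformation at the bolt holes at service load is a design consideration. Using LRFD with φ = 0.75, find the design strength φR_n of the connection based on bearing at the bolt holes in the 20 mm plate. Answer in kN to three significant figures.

428 kN

Per bolt r_n = 1.2 l_c t F_u ≤ 2.4 d t F_u; upper limit = 2.4 × 16 × 20 × 410 / 1000 = 314.9 kN.
Edge bolt: l_c = 35 − 18/2 = 26 mm → 1.2 × 26 × 20 × 410 / 1000 = 255.8 → r_n = 255.8 kN.
Interior bolts: l_c = 50 − 18 = 32 mm → 1.2 × 32 × 20 × 410 / 1000 = 314.9 → r_n = 314.9 kN.
R_n = 1 × 255.8 + 1 × 314.9 = 570.7 kN.
Design strength φR_n = 0.75 × 570.7 = 428 kN.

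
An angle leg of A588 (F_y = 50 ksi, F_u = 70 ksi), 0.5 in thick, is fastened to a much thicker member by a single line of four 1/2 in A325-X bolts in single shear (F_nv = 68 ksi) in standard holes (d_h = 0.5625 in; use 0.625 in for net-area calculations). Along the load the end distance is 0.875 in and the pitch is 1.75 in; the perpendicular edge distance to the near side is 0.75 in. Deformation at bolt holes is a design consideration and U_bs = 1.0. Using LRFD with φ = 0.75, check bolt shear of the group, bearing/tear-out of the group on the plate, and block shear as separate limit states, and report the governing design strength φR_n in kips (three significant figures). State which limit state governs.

Bolt shear: A_b = π·0.5²/4 = 0.1963 in²; R_n = 68 × 0.1963 × 4 × 1 = 53.41 kips → 0.75 × 53.41 = 40.1 kips.
Bearing: edge l_c = 0.5938, r_n = 24.94 kips; interior l_c = 1.188, r_n = 42 kips; R_n = 24.94 + 3·42 = 150.9 kips → 113 kips.
Block shear: A_gv = 3.062, A_nv = 1.969, A_nt = 0.2188 in²; R_n = min(0.6F_uA_nv, 0.6F_yA_gv) + U_bs·F_u·A_nt = 98 kips → 73.5 kips.
Bolt shear governs: 40.1 kips.

40.1 kips (bolt shear governs)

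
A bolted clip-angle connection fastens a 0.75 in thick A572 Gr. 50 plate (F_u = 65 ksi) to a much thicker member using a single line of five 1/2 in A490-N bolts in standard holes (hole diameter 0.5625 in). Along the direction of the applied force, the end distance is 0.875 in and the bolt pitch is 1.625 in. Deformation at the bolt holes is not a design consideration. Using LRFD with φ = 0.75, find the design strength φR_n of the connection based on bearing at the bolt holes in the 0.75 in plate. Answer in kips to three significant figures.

Per bolt r_n = 1.5 l_c t F_u ≤ 3.0 d t F_u; upper limit = 3.0 × 0.5 × 0.75 × 65 = 73.12 kips.
Edge bolt: l_c = 0.875 − 0.5625/2 = 0.5938 in → 1.5 × 0.5938 × 0.75 × 65 = 43.42 → r_n = 43.42 kips.
Interior bolts: l_c = 1.625 − 0.5625 = 1.062 in → 1.5 × 1.062 × 0.75 × 65 = 77.7 → r_n = 73.12 kips.
R_n = 1 × 43.42 + 4 × 73.12 = 335.9 kips.
Design strength φR_n = 0.75 × 335.9 = 252 kips.

252 kips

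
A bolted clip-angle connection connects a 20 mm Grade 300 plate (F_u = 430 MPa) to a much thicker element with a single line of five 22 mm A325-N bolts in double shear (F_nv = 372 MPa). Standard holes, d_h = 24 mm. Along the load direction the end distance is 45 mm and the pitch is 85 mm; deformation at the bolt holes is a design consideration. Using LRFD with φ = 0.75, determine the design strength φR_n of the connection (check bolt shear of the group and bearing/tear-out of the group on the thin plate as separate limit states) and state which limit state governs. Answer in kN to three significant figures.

1060 kN (bolt shear governs)

Bolt shear: A_b = π·22²/4 = 380.1 mm²; R_n = 372 × 380.1 × 5 × 2 / 1000 = 1414 kN → 0.75 × 1414 = 1060 kN.
Bearing (1.2 l_c t F_u ≤ 2.4 d t F_u): upper limit = 2.4·22·20·430 / 1000 = 454.1 kN.
  Edge l_c = 45 − 24/2 = 33 → r_n = 340.6 kN; interior l_c = 85 − 24 = 61 → r_n = 454.1 kN.
  R_n,bearing = 1·340.6 + 4·454.1 = 2157 kN → 0.75 × 2157 = 1620 kN.
Bolt shear governs: 1060 kN.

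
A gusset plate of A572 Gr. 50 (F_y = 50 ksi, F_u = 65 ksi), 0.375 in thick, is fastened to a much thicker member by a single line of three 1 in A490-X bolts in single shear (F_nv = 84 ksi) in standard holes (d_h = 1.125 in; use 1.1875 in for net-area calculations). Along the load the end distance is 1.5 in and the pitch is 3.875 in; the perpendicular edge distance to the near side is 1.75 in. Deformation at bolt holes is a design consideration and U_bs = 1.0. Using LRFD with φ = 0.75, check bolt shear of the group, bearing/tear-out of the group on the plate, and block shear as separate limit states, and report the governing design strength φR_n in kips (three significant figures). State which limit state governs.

90 kips (block shear governs)

Bolt shear: A_b = π·1²/4 = 0.7854 in²; R_n = 84 × 0.7854 × 3 × 1 = 197.9 kips → 0.75 × 197.9 = 148 kips.
Bearing: edge l_c = 0.9375, r_n = 27.42 kips; interior l_c = 2.75, r_n = 58.5 kips; R_n = 27.42 + 2·58.5 = 144.4 kips → 108 kips.
Block shear: A_gv = 3.469, A_nv = 2.355, A_nt = 0.4336 in²; R_n = min(0.6F_uA_nv, 0.6F_yA_gv) + U_bs·F_u·A_nt = 120 kips → 90 kips.
Block shear governs: 90 kips.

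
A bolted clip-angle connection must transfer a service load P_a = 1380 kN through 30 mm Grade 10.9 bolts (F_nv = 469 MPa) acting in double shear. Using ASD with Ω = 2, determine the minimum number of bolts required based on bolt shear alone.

5 bolts

A_b = π·30²/4 = 706.9 mm².
Per-bolt allowable strength R_n/Ω = 469 × 706.9 × 2 / 1000 / 2 = 331.5 kN.
n ≥ 1380 / 331.5 = 4.163 → use 5 bolts.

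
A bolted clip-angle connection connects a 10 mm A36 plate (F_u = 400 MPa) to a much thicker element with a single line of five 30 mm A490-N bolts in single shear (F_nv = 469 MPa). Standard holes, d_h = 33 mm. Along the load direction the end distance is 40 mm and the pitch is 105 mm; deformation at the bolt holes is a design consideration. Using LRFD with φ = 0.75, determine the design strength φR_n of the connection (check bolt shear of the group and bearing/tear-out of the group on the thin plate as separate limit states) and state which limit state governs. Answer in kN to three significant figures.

949 kN (bearing governs)

Bolt shear: A_b = π·30²/4 = 706.9 mm²; R_n = 469 × 706.9 × 5 × 1 / 1000 = 1658 kN → 0.75 × 1658 = 1240 kN.
Bearing (1.2 l_c t F_u ≤ 2.4 d t F_u): upper limit = 2.4·30·10·400 / 1000 = 288 kN.
  Edge l_c = 40 − 33/2 = 23.5 → r_n = 112.8 kN; interior l_c = 105 − 33 = 72 → r_n = 288 kN.
  R_n,bearing = 1·112.8 + 4·288 = 1265 kN → 0.75 × 1265 = 949 kN.
Bearing governs: 949 kN.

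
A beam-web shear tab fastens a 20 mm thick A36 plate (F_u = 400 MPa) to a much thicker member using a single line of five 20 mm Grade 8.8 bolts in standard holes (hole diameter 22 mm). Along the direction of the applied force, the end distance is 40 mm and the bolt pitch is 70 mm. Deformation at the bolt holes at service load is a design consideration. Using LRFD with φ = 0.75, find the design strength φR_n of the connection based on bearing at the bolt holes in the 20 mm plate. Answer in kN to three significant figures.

Per bolt r_n = 1.2 l_c t F_u ≤ 2.4 d t F_u; upper limit = 2.4 × 20 × 20 × 400 / 1000 = 384 kN.
Edge bolt: l_c = 40 − 22/2 = 29 mm → 1.2 × 29 × 20 × 400 / 1000 = 278.4 → r_n = 278.4 kN.
Interior bolts: l_c = 70 − 22 = 48 mm → 1.2 × 48 × 20 × 400 / 1000 = 460.8 → r_n = 384 kN.
R_n = 1 × 278.4 + 4 × 384 = 1814 kN.
Design strength φR_n = 0.75 × 1814 = 1360 kN.

1360 kN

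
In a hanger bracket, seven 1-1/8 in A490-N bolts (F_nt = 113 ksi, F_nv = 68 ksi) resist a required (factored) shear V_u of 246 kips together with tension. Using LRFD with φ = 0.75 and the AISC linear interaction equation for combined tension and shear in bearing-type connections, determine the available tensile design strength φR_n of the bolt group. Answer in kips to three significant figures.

A_b = π·1.125²/4 = 0.994 in²; f_rv = 246 / (7 × 0.994) = 35.35 ksi.
F'_nt = 1.3 F_nt − (F_nt / φF_nv) f_rv = 1.3·113 − (113/(0.75·68))·35.35 = 68.57 ksi, capped at F_nt → F'_nt = 68.57 ksi.
R_n = F'_nt · A_b · n = 68.57 × 0.994 × 7 = 477.1 kips.
Design strength φR_n = 0.75 × 477.1 = 358 kips.

358 kips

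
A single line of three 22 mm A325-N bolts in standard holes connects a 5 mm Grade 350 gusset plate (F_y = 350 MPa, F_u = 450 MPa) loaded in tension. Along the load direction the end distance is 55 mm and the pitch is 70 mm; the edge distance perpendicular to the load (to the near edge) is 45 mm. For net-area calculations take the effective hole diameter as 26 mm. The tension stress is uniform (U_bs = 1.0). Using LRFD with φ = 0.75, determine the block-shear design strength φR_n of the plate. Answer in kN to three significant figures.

Shear plane L_v = 55 + 2·70 = 195 mm; A_gv = 195 × 5 = 975 mm².
A_nv = (195 − 2.5·26) × 5 = 650 mm².
A_nt = (45 − 0.5·26) × 5 = 160 mm².
0.6 F_u A_nv = 175.5 kN; 0.6 F_y A_gv = 204.8 kN → shear rupture governs the shear term.
R_n = 175.5 + 1.0 × 450 × 160 / 1000 = 247.5 kN.
Design strength φR_n = 0.75 × 247.5 = 186 kN.

186 kN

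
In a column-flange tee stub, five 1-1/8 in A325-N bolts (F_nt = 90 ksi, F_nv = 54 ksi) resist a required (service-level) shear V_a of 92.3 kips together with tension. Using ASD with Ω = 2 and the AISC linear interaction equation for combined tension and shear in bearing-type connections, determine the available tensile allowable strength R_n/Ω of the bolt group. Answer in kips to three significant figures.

137 kips

A_b = π·1.125²/4 = 0.994 in²; f_rv = 92.3 / (5 × 0.994) = 18.57 ksi.
F'_nt = 1.3 F_nt − (Ω F_nt / F_nv) f_rv = 1.3·90 − (2·90/54)·18.57 = 55.1 ksi, capped at F_nt → F'_nt = 55.1 ksi.
R_n = F'_nt · A_b · n = 55.1 × 0.994 × 5 = 273.8 kips.
Allowable strength R_n/Ω = 273.8 / 2 = 137 kips.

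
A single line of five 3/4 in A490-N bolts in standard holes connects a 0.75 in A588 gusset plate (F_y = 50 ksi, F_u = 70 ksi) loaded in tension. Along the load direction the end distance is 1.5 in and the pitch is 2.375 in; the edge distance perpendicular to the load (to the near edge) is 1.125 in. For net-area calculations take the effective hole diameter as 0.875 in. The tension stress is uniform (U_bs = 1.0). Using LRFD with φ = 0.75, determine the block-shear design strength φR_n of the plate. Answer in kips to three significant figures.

Shear plane L_v = 1.5 + 4·2.375 = 11 in; A_gv = 11 × 0.75 = 8.25 in².
A_nv = (11 − 4.5·0.875) × 0.75 = 5.297 in².
A_nt = (1.125 − 0.5·0.875) × 0.75 = 0.5156 in².
0.6 F_u A_nv = 222.5 kips; 0.6 F_y A_gv = 247.5 kips → shear rupture governs the shear term.
R_n = 222.5 + 1.0 × 70 × 0.5156 = 258.6 kips.
Design strength φR_n = 0.75 × 258.6 = 194 kips.

194 kips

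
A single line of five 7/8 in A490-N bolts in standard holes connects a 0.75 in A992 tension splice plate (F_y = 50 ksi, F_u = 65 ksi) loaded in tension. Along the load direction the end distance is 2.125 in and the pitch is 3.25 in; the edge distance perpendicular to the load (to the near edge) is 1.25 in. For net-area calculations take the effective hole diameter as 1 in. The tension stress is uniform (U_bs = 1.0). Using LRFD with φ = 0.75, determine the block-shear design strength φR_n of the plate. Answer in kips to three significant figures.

Shear plane L_v = 2.125 + 4·3.25 = 15.12 in; A_gv = 15.12 × 0.75 = 11.34 in².
A_nv = (15.12 − 4.5·1) × 0.75 = 7.969 in².
A_nt = (1.25 − 0.5·1) × 0.75 = 0.5625 in².
0.6 F_u A_nv = 310.8 kips; 0.6 F_y A_gv = 340.3 kips → shear rupture governs the shear term.
R_n = 310.8 + 1.0 × 65 × 0.5625 = 347.3 kips.
Design strength φR_n = 0.75 × 347.3 = 261 kips.

261 kips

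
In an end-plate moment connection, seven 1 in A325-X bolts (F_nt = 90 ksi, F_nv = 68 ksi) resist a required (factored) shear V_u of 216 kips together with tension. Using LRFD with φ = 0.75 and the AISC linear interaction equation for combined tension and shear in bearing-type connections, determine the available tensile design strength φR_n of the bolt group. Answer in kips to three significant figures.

A_b = π·1²/4 = 0.7854 in²; f_rv = 216 / (7 × 0.7854) = 39.29 ksi.
F'_nt = 1.3 F_nt − (F_nt / φF_nv) f_rv = 1.3·90 − (90/(0.75·68))·39.29 = 47.67 ksi, capped at F_nt → F'_nt = 47.67 ksi.
R_n = F'_nt · A_b · n = 47.67 × 0.7854 × 7 = 262.1 kips.
Design strength φR_n = 0.75 × 262.1 = 197 kips.

197 kips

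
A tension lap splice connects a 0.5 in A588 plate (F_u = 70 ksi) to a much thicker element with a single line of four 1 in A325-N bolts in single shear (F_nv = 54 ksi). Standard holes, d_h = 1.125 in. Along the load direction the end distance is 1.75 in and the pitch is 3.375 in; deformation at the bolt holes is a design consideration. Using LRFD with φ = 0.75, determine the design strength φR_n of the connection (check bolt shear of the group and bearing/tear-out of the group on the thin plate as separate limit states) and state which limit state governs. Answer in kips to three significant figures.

127 kips (bolt shear governs)

Bolt shear: A_b = π·1²/4 = 0.7854 in²; R_n = 54 × 0.7854 × 4 × 1 = 169.6 kips → 0.75 × 169.6 = 127 kips.
Bearing (1.2 l_c t F_u ≤ 2.4 d t F_u): upper limit = 2.4·1·0.5·70 = 84 kips.
  Edge l_c = 1.75 − 1.125/2 = 1.188 → r_n = 49.88 kips; interior l_c = 3.375 − 1.125 = 2.25 → r_n = 84 kips.
  R_n,bearing = 1·49.88 + 3·84 = 301.9 kips → 0.75 × 301.9 = 226 kips.
Bolt shear governs: 127 kips.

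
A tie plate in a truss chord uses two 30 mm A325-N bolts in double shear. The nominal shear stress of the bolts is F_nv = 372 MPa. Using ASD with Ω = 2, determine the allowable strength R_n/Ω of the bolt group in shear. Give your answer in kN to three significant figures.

A_b = π × 30² / 4 = 706.9 mm².
R_n = F_nv · A_b · n · n_s = 372 × 706.9 × 2 × 2 / 1000 = 1052 kN.
Allowable strength R_n/Ω = 1052 / 2 = 526 kN.

526 kN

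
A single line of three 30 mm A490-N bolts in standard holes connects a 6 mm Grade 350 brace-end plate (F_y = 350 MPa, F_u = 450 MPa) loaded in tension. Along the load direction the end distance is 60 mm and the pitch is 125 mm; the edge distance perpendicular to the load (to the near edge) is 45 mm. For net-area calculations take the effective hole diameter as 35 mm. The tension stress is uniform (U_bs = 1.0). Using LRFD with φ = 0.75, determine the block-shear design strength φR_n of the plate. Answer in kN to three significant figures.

Shear plane L_v = 60 + 2·125 = 310 mm; A_gv = 310 × 6 = 1860 mm².
A_nv = (310 − 2.5·35) × 6 = 1335 mm².
A_nt = (45 − 0.5·35) × 6 = 165 mm².
0.6 F_u A_nv = 360.4 kN; 0.6 F_y A_gv = 390.6 kN → shear rupture governs the shear term.
R_n = 360.4 + 1.0 × 450 × 165 / 1000 = 434.7 kN.
Design strength φR_n = 0.75 × 434.7 = 326 kN.

326 kN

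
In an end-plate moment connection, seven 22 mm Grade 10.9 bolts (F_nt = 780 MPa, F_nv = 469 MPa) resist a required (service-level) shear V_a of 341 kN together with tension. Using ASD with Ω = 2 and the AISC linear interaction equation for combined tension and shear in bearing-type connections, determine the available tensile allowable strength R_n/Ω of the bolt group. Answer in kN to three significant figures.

A_b = π·22²/4 = 380.1 mm²; f_rv = 341 × 1000 / (7 × 380.1) = 128.2 MPa.
F'_nt = 1.3 F_nt − (Ω F_nt / F_nv) f_rv = 1.3·780 − (2·780/469)·128.2 = 587.7 MPa, capped at F_nt → F'_nt = 587.7 MPa.
R_n = F'_nt · A_b · n = 587.7 × 380.1 × 7 / 1000 = 1564 kN.
Allowable strength R_n/Ω = 1564 / 2 = 782 kN.

782 kN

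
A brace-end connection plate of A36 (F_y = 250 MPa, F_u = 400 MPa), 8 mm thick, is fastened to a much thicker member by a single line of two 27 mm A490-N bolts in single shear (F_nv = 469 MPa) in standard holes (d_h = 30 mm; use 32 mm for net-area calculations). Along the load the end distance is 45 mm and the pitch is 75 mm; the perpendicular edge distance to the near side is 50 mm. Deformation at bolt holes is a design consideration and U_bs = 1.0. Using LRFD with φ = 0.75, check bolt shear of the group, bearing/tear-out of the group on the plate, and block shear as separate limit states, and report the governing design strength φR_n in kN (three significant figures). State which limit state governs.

185 kN (block shear governs)

Bolt shear: A_b = π·27²/4 = 572.6 mm²; R_n = 469 × 572.6 × 2 × 1 / 1000 = 537.1 kN → 0.75 × 537.1 = 403 kN.
Bearing: edge l_c = 30, r_n = 115.2 kN; interior l_c = 45, r_n = 172.8 kN; R_n = 115.2 + 1·172.8 = 288 kN → 216 kN.
Block shear: A_gv = 960, A_nv = 576, A_nt = 272 mm²; R_n = min(0.6F_uA_nv, 0.6F_yA_gv) + U_bs·F_u·A_nt = 247 kN → 185 kN.
Block shear governs: 185 kN.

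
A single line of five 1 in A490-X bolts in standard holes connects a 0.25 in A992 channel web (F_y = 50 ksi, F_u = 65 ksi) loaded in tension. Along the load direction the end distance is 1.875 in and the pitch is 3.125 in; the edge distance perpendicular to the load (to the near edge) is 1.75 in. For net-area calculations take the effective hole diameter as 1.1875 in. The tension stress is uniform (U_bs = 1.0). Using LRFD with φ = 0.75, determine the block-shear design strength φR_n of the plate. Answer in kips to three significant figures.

80.1 kips

Shear plane L_v = 1.875 + 4·3.125 = 14.38 in; A_gv = 14.38 × 0.25 = 3.594 in².
A_nv = (14.38 − 4.5·1.1875) × 0.25 = 2.258 in².
A_nt = (1.75 − 0.5·1.1875) × 0.25 = 0.2891 in².
0.6 F_u A_nv = 88.05 kips; 0.6 F_y A_gv = 107.8 kips → shear rupture governs the shear term.
R_n = 88.05 + 1.0 × 65 × 0.2891 = 106.8 kips.
Design strength φR_n = 0.75 × 106.8 = 80.1 kips.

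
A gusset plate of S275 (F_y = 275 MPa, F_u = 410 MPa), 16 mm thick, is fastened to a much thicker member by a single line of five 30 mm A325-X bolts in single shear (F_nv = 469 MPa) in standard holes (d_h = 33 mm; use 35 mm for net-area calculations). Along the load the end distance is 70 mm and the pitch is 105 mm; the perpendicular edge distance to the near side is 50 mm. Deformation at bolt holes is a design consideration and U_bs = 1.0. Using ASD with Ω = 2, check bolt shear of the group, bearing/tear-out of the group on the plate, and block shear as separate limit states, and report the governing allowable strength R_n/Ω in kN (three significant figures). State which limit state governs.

Bolt shear: A_b = π·30²/4 = 706.9 mm²; R_n = 469 × 706.9 × 5 × 1 / 1000 = 1658 kN → 1658 / 2 = 829 kN.
Bearing: edge l_c = 53.5, r_n = 421.2 kN; interior l_c = 72, r_n = 472.3 kN; R_n = 421.2 + 4·472.3 = 2310 kN → 1160 kN.
Block shear: A_gv = 7840, A_nv = 5320, A_nt = 520 mm²; R_n = min(0.6F_uA_nv, 0.6F_yA_gv) + U_bs·F_u·A_nt = 1507 kN → 753 kN.
Block shear governs: 753 kN.

753 kN (block shear governs)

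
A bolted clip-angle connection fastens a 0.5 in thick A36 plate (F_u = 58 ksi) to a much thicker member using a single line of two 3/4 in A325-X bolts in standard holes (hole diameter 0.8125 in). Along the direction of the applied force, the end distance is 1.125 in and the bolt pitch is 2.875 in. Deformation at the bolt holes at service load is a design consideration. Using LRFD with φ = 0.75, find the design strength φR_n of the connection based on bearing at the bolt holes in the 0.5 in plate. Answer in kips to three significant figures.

57.9 kips

Per bolt r_n = 1.2 l_c t F_u ≤ 2.4 d t F_u; upper limit = 2.4 × 0.75 × 0.5 × 58 = 52.2 kips.
Edge bolt: l_c = 1.125 − 0.8125/2 = 0.7188 in → 1.2 × 0.7188 × 0.5 × 58 = 25.01 → r_n = 25.01 kips.
Interior bolts: l_c = 2.875 − 0.8125 = 2.062 in → 1.2 × 2.062 × 0.5 × 58 = 71.78 → r_n = 52.2 kips.
R_n = 1 × 25.01 + 1 × 52.2 = 77.21 kips.
Design strength φR_n = 0.75 × 77.21 = 57.9 kips.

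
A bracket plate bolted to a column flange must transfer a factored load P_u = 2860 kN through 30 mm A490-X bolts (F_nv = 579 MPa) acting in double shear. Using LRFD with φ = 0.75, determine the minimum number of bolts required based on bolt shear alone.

A_b = π·30²/4 = 706.9 mm².
Per-bolt design strength φR_n = 0.75 × 579 × 706.9 × 2 / 1000 = 613.9 kN.
n ≥ 2860 / 613.9 = 4.659 → use 5 bolts.

5 bolts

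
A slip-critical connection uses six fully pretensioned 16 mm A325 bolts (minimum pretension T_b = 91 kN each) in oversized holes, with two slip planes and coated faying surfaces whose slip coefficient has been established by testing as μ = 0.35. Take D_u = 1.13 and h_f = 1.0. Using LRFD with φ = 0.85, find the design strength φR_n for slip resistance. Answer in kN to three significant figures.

R_n = μ · D_u · h_f · T_b · n_s · n_b = 0.35 × 1.13 × 1.0 × 91 × 2 × 6 = 431.9 kN.
Design strength φR_n = 0.85 × 431.9 = 367 kN.

367 kN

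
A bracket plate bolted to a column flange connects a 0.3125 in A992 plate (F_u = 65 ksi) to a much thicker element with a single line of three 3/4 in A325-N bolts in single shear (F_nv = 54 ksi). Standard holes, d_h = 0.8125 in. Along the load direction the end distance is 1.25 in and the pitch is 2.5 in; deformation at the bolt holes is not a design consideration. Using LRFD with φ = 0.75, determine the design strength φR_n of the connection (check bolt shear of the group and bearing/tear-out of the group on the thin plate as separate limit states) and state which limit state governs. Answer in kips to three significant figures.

53.7 kips (bolt shear governs)

Bolt shear: A_b = π·0.75²/4 = 0.4418 in²; R_n = 54 × 0.4418 × 3 × 1 = 71.57 kips → 0.75 × 71.57 = 53.7 kips.
Bearing (1.5 l_c t F_u ≤ 3.0 d t F_u): upper limit = 3.0·0.75·0.3125·65 = 45.7 kips.
  Edge l_c = 1.25 − 0.8125/2 = 0.8438 → r_n = 25.71 kips; interior l_c = 2.5 − 0.8125 = 1.688 → r_n = 45.7 kips.
  R_n,bearing = 1·25.71 + 2·45.7 = 117.1 kips → 0.75 × 117.1 = 87.8 kips.
Bolt shear governs: 53.7 kips.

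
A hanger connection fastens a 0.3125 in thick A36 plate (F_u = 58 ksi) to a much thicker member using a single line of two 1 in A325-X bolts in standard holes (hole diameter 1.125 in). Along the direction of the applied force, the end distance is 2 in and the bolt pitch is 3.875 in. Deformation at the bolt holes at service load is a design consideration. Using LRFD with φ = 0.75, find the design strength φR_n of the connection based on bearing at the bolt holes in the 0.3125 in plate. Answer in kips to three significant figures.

56.1 kips

Per bolt r_n = 1.2 l_c t F_u ≤ 2.4 d t F_u; upper limit = 2.4 × 1 × 0.3125 × 58 = 43.5 kips.
Edge bolt: l_c = 2 − 1.125/2 = 1.438 in → 1.2 × 1.438 × 0.3125 × 58 = 31.27 → r_n = 31.27 kips.
Interior bolts: l_c = 3.875 − 1.125 = 2.75 in → 1.2 × 2.75 × 0.3125 × 58 = 59.81 → r_n = 43.5 kips.
R_n = 1 × 31.27 + 1 × 43.5 = 74.77 kips.
Design strength φR_n = 0.75 × 74.77 = 56.1 kips.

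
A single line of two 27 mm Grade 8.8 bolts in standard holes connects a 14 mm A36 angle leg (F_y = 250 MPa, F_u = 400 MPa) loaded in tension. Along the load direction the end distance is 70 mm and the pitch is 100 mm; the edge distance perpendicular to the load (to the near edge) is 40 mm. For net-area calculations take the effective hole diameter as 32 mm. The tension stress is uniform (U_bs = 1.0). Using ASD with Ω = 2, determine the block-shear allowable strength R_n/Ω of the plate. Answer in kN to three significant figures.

Shear plane L_v = 70 + 1·100 = 170 mm; A_gv = 170 × 14 = 2380 mm².
A_nv = (170 − 1.5·32) × 14 = 1708 mm².
A_nt = (40 − 0.5·32) × 14 = 336 mm².
0.6 F_u A_nv = 409.9 kN; 0.6 F_y A_gv = 357 kN → shear yielding governs the shear term.
R_n = 357 + 1.0 × 400 × 336 / 1000 = 491.4 kN.
Allowable strength R_n/Ω = 491.4 / 2 = 246 kN.

246 kN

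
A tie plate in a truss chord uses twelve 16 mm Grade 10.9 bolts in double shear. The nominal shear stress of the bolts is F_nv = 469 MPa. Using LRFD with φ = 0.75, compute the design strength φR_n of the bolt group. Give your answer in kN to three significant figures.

1700 kN

A_b = π × 16² / 4 = 201.1 mm².
R_n = F_nv · A_b · n · n_s = 469 × 201.1 × 12 × 2 / 1000 = 2263 kN.
Design strength φR_n = 0.75 × 2263 = 1700 kN.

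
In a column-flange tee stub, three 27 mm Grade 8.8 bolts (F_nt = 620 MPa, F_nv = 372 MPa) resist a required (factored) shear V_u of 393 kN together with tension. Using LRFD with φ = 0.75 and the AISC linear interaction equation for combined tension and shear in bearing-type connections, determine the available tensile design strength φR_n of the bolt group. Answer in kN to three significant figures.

383 kN

A_b = π·27²/4 = 572.6 mm²; f_rv = 393 × 1000 / (3 × 572.6) = 228.8 MPa.
F'_nt = 1.3 F_nt − (F_nt / φF_nv) f_rv = 1.3·620 − (620/(0.75·372))·228.8 = 297.6 MPa, capped at F_nt → F'_nt = 297.6 MPa.
R_n = F'_nt · A_b · n = 297.6 × 572.6 × 3 / 1000 = 511.1 kN.
Design strength φR_n = 0.75 × 511.1 = 383 kN.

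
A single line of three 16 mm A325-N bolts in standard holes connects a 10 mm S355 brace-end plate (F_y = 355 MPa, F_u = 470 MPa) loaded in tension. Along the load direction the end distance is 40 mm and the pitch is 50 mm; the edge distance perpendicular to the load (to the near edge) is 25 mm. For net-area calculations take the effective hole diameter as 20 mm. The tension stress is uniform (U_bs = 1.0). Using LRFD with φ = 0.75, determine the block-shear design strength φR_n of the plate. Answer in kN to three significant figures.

Shear plane L_v = 40 + 2·50 = 140 mm; A_gv = 140 × 10 = 1400 mm².
A_nv = (140 − 2.5·20) × 10 = 900 mm².
A_nt = (25 − 0.5·20) × 10 = 150 mm².
0.6 F_u A_nv = 253.8 kN; 0.6 F_y A_gv = 298.2 kN → shear rupture governs the shear term.
R_n = 253.8 + 1.0 × 470 × 150 / 1000 = 324.3 kN.
Design strength φR_n = 0.75 × 324.3 = 243 kN.

243 kN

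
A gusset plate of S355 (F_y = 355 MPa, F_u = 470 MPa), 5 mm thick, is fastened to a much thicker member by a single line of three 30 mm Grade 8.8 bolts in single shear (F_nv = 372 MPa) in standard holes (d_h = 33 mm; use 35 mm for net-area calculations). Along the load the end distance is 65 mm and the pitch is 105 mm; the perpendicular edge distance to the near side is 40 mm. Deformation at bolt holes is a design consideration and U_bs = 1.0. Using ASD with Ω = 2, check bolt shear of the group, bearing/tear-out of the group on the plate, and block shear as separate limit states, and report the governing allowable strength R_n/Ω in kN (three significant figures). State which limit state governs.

159 kN (block shear governs)

Bolt shear: A_b = π·30²/4 = 706.9 mm²; R_n = 372 × 706.9 × 3 × 1 / 1000 = 788.9 kN → 788.9 / 2 = 394 kN.
Bearing: edge l_c = 48.5, r_n = 136.8 kN; interior l_c = 72, r_n = 169.2 kN; R_n = 136.8 + 2·169.2 = 475.2 kN → 238 kN.
Block shear: A_gv = 1375, A_nv = 937.5, A_nt = 112.5 mm²; R_n = min(0.6F_uA_nv, 0.6F_yA_gv) + U_bs·F_u·A_nt = 317.2 kN → 159 kN.
Block shear governs: 159 kN.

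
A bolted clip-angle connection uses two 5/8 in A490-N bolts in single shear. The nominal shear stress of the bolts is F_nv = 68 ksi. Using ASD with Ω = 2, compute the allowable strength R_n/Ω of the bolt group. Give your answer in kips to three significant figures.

A_b = π × 0.625² / 4 = 0.3068 in².
R_n = F_nv · A_b · n · n_s = 68 × 0.3068 × 2 × 1 = 41.72 kips.
Allowable strength R_n/Ω = 41.72 / 2 = 20.9 kips.

20.9 kips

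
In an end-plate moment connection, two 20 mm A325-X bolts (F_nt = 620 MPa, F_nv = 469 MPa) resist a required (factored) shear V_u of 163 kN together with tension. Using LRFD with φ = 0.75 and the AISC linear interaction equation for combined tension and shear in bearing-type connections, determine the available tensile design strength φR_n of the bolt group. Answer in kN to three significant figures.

A_b = π·20²/4 = 314.2 mm²; f_rv = 163 × 1000 / (2 × 314.2) = 259.4 MPa.
F'_nt = 1.3 F_nt − (F_nt / φF_nv) f_rv = 1.3·620 − (620/(0.75·469))·259.4 = 348.7 MPa, capped at F_nt → F'_nt = 348.7 MPa.
R_n = F'_nt · A_b · n = 348.7 × 314.2 × 2 / 1000 = 219.1 kN.
Design strength φR_n = 0.75 × 219.1 = 164 kN.

164 kN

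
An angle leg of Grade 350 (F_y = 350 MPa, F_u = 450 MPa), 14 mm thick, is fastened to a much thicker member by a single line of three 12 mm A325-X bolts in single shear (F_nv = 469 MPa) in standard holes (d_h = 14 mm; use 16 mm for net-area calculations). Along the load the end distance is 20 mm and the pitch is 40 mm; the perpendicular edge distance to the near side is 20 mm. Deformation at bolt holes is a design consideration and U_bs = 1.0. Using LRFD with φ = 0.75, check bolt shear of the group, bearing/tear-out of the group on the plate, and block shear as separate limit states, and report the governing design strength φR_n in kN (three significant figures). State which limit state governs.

Bolt shear: A_b = π·12²/4 = 113.1 mm²; R_n = 469 × 113.1 × 3 × 1 / 1000 = 159.1 kN → 0.75 × 159.1 = 119 kN.
Bearing: edge l_c = 13, r_n = 98.28 kN; interior l_c = 26, r_n = 181.4 kN; R_n = 98.28 + 2·181.4 = 461.2 kN → 346 kN.
Block shear: A_gv = 1400, A_nv = 840, A_nt = 168 mm²; R_n = min(0.6F_uA_nv, 0.6F_yA_gv) + U_bs·F_u·A_nt = 302.4 kN → 227 kN.
Bolt shear governs: 119 kN.

119 kN (bolt shear governs)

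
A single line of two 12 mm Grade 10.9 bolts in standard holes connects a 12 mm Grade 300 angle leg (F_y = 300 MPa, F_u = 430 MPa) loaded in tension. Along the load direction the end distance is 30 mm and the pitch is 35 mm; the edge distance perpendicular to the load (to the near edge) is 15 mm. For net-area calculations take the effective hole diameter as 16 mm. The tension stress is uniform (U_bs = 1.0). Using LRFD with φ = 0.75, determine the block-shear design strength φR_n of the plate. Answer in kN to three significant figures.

Shear plane L_v = 30 + 1·35 = 65 mm; A_gv = 65 × 12 = 780 mm².
A_nv = (65 − 1.5·16) × 12 = 492 mm².
A_nt = (15 − 0.5·16) × 12 = 84 mm².
0.6 F_u A_nv = 126.9 kN; 0.6 F_y A_gv = 140.4 kN → shear rupture governs the shear term.
R_n = 126.9 + 1.0 × 430 × 84 / 1000 = 163.1 kN.
Design strength φR_n = 0.75 × 163.1 = 122 kN.

122 kN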